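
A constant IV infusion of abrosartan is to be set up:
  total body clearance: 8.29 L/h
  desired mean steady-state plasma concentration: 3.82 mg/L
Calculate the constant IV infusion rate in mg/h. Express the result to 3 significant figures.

31.7 mg/h

At steady state, infusion rate R₀ = Css × CL = 3.82 × 8.290 = 31.67 mg/h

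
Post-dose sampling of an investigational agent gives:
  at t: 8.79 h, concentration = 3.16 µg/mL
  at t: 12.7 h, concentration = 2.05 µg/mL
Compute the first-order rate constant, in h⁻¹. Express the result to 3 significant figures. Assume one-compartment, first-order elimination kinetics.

0.111 h⁻¹

k = ln(C₁/C₂) / (t₂ − t₁) = ln(3.16/2.05) / (12.7 − 8.79)
  = 0.4327 / 3.910 = 0.1107 h⁻¹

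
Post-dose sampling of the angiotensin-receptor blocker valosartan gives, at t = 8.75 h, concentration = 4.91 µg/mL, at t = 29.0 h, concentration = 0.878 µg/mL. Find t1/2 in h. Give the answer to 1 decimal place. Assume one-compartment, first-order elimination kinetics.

8.2 h

k = ln(C₁/C₂) / (t₂ − t₁) = ln(4.91/0.878) / (29.0 − 8.75)
  = 1.721 / 20.25 = 0.08499 h⁻¹
t½ = ln2 / k = 0.693147 / 0.08499 = 8.156 h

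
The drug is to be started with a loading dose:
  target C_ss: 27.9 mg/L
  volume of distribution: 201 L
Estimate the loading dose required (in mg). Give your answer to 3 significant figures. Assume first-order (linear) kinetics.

LD = Css × Vd = 27.9 × 201 = 5608 mg

5610 mg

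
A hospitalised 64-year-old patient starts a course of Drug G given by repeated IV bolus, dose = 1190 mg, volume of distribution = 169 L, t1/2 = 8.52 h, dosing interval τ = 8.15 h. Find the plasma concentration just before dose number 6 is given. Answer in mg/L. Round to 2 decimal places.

7.21 mg/L

C₀ per dose = Dose / Vd = 1190 / 169 = 7.041 mg/L
k = ln2 / t½ = 0.693147 / 8.52 = 0.08136 h⁻¹
Fraction remaining after one interval: r = e^(−kτ) = e^(−0.08136 × 8.15) = 0.5153
Before dose 6, 5 doses have been given (aged 1τ, 2τ, 3τ, 4τ, 5τ).
C_trough = C₀ × (r + r² + … + r^5) = C₀ × r(1−r^5)/(1−r)
        = 7.041 × 0.5153 × (1 − 0.03633) / (1 − 0.5153) = 7.214 mg/L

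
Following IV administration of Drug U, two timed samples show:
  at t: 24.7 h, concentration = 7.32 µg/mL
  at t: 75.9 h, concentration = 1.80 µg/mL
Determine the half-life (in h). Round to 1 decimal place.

25.3 h

k = ln(C₁/C₂) / (t₂ − t₁) = ln(7.32/1.80) / (75.9 − 24.7)
  = 1.403 / 51.20 = 0.02740 h⁻¹
t½ = ln2 / k = 0.693147 / 0.02740 = 25.30 h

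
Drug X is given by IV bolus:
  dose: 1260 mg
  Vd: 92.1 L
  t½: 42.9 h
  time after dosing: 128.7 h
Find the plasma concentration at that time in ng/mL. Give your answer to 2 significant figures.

C₀ = Dose / Vd = 1260 / 92.1 = 13.68 mg/L
k = ln2 / t½ = 0.693147 / 42.9 = 0.01616 h⁻¹
t / t½ = 128.7 / 42.9 = 3 half-lives
C = C₀ × (1/2)^3 = 13.68 × 0.1250 = 1.710 mg/L
Convert: 1.710 mg/L × 1000 = 1710 ng/mL

1700 ng/mL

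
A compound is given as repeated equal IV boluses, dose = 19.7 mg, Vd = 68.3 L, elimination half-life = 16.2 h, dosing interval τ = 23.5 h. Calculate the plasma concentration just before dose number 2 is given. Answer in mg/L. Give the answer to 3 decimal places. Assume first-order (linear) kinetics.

C₀ per dose = Dose / Vd = 19.7 / 68.3 = 0.2884 mg/L
k = ln2 / t½ = 0.693147 / 16.2 = 0.04279 h⁻¹
Fraction remaining after one interval: r = e^(−kτ) = e^(−0.04279 × 23.5) = 0.3658
Before dose 2, 1 dose has been given (aged 1τ).
C_trough = C₀ × r = 0.2884 × 0.3658 = 0.1055 mg/L

0.106 mg/L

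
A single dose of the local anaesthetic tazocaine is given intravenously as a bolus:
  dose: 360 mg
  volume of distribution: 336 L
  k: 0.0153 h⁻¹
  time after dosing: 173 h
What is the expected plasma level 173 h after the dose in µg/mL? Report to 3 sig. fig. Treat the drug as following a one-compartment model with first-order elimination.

0.0759 µg/mL

C₀ = Dose / Vd = 360.0 / 336 = 1.071 mg/L
C = C₀ · e^(−k·t) = 1.071 × e^(−0.01530 × 173)
  = 1.071 × 0.07087 = 0.07590 mg/L
(0.07590 mg/L = 0.07590 µg/mL)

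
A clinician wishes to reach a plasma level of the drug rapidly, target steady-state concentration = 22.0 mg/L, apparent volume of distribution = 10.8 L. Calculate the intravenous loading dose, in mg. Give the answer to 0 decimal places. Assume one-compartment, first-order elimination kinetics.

LD = Css × Vd = 22.0 × 10.8 = 237.6 mg

238 mg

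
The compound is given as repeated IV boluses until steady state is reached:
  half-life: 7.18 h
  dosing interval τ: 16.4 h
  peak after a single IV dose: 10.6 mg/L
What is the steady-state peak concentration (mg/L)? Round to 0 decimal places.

k = ln2 / t½ = 0.693147 / 7.18 = 0.09654 h⁻¹
e^(−kτ) = e^(−0.09654 × 16.4) = 0.2053
Accumulation ratio R = 1 / (1 − e^(−kτ)) = 1 / (1 − 0.2053) = 1.258
Steady-state peak = C₀ × R = 10.6 × 1.258 = 13.33 mg/L

13 mg/L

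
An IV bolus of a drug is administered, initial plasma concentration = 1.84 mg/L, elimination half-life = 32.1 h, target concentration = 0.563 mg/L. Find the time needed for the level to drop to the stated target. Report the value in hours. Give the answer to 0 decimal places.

55 h

k = ln2 / t½ = 0.693147 / 32.1 = 0.02159 h⁻¹
t = ln(C₀ / C) / k = ln(1.840 / 0.563) / 0.02159
  = ln(3.268) / 0.02159 = 1.184 / 0.02159 = 54.84 h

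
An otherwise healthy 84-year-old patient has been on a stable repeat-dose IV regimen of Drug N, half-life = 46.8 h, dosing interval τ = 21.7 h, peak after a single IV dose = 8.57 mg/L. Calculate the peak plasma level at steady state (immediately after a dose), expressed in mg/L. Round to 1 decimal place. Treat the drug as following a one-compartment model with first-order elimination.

k = ln2 / t½ = 0.693147 / 46.8 = 0.01481 h⁻¹
e^(−kτ) = e^(−0.01481 × 21.7) = 0.7251
Accumulation ratio R = 1 / (1 − e^(−kτ)) = 1 / (1 − 0.7251) = 3.638
Steady-state peak = C₀ × R = 8.57 × 3.638 = 31.18 mg/L

31.2 mg/L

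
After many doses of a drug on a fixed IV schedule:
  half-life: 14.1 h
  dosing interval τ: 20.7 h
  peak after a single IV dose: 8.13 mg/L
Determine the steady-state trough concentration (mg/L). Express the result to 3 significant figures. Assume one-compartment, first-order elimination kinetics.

k = ln2 / t½ = 0.693147 / 14.1 = 0.04916 h⁻¹
e^(−kτ) = e^(−0.04916 × 20.7) = 0.3615
Accumulation ratio R = 1 / (1 − e^(−kτ)) = 1 / (1 − 0.3615) = 1.566
Steady-state trough = C₀ × R × e^(−kτ) = 8.13 × 1.566 × 0.3615 = 4.602 mg/L

4.60 mg/L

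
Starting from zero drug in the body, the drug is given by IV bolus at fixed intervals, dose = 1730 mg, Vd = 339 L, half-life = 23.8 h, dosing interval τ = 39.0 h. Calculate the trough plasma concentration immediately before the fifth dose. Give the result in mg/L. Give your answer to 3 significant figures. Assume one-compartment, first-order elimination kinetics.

2.39 mg/L

C₀ per dose = Dose / Vd = 1730 / 339 = 5.103 mg/L
k = ln2 / t½ = 0.693147 / 23.8 = 0.02912 h⁻¹
Fraction remaining after one interval: r = e^(−kτ) = e^(−0.02912 × 39.0) = 0.3212
Before dose 5, 4 doses have been given (aged 1τ, 2τ, 3τ, 4τ).
C_trough = C₀ × (r + r² + … + r^4) = C₀ × r(1−r^4)/(1−r)
        = 5.103 × 0.3212 × (1 − 0.01064) / (1 − 0.3212) = 2.389 mg/L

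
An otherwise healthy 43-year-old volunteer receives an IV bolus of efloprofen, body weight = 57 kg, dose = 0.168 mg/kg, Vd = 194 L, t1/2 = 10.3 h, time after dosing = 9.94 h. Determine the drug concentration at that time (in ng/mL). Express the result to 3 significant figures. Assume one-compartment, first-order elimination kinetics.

25.3 ng/mL

Total dose = 0.168 × 57 = 9.576 mg
C₀ = Dose / Vd = 9.576 / 194 = 0.04936 mg/L
k = ln2 / t½ = 0.693147 / 10.3 = 0.06730 h⁻¹
C = C₀ · e^(−k·t) = 0.04936 × e^(−0.06730 × 9.94)
  = 0.04936 × 0.5122 = 0.02528 mg/L
Convert: 0.02528 mg/L × 1000 = 25.28 ng/mL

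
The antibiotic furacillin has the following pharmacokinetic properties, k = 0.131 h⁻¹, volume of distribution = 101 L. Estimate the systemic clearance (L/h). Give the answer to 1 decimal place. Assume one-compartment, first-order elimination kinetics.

CL = k × Vd = 0.131 × 101 = 13.23 L/h

13.2 L/h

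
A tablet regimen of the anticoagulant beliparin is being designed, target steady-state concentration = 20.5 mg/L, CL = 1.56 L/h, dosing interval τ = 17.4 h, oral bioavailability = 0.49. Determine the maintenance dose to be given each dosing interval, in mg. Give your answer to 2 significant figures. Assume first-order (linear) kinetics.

At steady state, F × (Dose/τ) = Css × CL.
Dose = Css × CL × τ / F = 20.5 × 1.560 × 17.4 / 0.49 = 1136 mg

1100 mg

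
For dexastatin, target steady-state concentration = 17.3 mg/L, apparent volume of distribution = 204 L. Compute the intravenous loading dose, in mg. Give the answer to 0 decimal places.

LD = Css × Vd = 17.3 × 204 = 3529 mg

3529 mg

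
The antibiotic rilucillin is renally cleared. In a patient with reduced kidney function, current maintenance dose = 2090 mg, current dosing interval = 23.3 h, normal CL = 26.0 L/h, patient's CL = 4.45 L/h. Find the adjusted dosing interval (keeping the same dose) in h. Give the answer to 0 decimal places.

To keep the same average steady-state level, dosing rate must scale with clearance.
CL ratio = 4.45 / 26.0 = 0.1712
New interval (same dose) = 23.3 / 0.1712 = 136.1 h

136 h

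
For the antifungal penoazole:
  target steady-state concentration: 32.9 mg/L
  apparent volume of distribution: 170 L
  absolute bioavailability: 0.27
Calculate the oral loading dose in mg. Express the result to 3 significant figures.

20700 mg

LD = Css × Vd / F = 32.9 × 170 / 0.27 = 20710 mg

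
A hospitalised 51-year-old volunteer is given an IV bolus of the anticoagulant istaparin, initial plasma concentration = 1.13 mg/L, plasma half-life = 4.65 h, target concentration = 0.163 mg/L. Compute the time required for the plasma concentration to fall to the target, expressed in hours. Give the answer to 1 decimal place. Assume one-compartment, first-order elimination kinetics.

13.0 h

k = ln2 / t½ = 0.693147 / 4.65 = 0.1491 h⁻¹
t = ln(C₀ / C) / k = ln(1.130 / 0.163) / 0.1491
  = ln(6.933) / 0.1491 = 1.936 / 0.1491 = 12.98 h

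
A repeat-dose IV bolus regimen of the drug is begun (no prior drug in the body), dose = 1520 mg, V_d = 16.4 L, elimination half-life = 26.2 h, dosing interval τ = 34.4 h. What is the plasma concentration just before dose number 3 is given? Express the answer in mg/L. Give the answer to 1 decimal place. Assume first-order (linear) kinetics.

C₀ per dose = Dose / Vd = 1520 / 16.4 = 92.68 mg/L
k = ln2 / t½ = 0.693147 / 26.2 = 0.02646 h⁻¹
Fraction remaining after one interval: r = e^(−kτ) = e^(−0.02646 × 34.4) = 0.4024
Before dose 3, 2 doses have been given (aged 1τ, 2τ).
C_trough = C₀ × (r + r²) = 92.68 × (0.4024 + 0.1619) = 52.30 mg/L

52.3 mg/L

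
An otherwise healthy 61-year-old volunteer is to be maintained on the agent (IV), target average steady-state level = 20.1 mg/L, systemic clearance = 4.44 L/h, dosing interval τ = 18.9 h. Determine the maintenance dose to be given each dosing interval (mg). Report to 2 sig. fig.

1700 mg

At steady state, Dose/τ = Css × CL.
Dose = Css × CL × τ = 20.1 × 4.440 × 18.9 = 1687 mg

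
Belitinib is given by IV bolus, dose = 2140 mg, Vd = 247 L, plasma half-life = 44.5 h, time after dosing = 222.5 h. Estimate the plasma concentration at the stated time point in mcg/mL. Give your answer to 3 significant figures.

0.271 mcg/mL

C₀ = Dose / Vd = 2140 / 247 = 8.664 mg/L
k = ln2 / t½ = 0.693147 / 44.5 = 0.01558 h⁻¹
t / t½ = 222.5 / 44.5 = 5 half-lives
C = C₀ × (1/2)^5 = 8.664 × 0.03125 = 0.2708 mg/L
(0.2708 mg/L = 0.2708 mcg/mL)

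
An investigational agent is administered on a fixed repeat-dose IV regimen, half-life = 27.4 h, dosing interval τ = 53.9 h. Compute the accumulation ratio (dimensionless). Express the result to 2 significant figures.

k = ln2 / t½ = 0.693147 / 27.4 = 0.02530 h⁻¹
e^(−kτ) = e^(−0.02530 × 53.9) = 0.2557
Accumulation ratio R = 1 / (1 − e^(−kτ)) = 1 / (1 − 0.2557) = 1.344

1.3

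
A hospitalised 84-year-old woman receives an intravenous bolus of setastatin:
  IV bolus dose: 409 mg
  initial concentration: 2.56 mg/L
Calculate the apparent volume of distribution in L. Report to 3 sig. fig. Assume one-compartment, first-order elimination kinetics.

Vd = Dose / C₀ = 409.0 / 2.56 = 159.8 L

160 L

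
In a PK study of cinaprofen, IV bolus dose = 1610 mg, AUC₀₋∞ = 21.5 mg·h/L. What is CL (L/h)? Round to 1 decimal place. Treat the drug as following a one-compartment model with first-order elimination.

CL = Dose / AUC = 1610 / 21.5 = 74.88 L/h

74.9 L/h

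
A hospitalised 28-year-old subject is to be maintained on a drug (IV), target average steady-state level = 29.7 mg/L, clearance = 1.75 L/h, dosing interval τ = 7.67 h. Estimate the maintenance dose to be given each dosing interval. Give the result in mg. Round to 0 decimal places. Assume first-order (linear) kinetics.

399 mg

At steady state, Dose/τ = Css × CL.
Dose = Css × CL × τ = 29.7 × 1.750 × 7.67 = 398.6 mg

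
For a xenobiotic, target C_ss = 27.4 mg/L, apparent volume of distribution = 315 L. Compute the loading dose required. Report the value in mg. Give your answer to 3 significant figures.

8630 mg

LD = Css × Vd = 27.4 × 315 = 8631 mg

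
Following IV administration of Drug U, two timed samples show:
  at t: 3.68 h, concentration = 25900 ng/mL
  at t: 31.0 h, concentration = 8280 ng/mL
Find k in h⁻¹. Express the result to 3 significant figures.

k = ln(C₁/C₂) / (t₂ − t₁) = ln(25900/8280) / (31.0 − 3.68)
  = 1.140 / 27.32 = 0.04173 h⁻¹

0.0417 h⁻¹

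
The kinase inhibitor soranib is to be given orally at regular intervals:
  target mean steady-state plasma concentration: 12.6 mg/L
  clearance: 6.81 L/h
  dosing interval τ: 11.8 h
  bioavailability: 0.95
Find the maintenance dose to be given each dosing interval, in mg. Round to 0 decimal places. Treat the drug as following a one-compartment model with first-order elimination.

1066 mg

At steady state, F × (Dose/τ) = Css × CL.
Dose = Css × CL × τ / F = 12.6 × 6.810 × 11.8 / 0.95 = 1066 mg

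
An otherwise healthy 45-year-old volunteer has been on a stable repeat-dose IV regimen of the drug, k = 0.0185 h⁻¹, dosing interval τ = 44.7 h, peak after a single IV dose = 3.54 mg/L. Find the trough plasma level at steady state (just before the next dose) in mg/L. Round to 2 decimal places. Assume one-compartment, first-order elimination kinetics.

2.75 mg/L

e^(−kτ) = e^(−0.01850 × 44.7) = 0.4374
Accumulation ratio R = 1 / (1 − e^(−kτ)) = 1 / (1 − 0.4374) = 1.777
Steady-state trough = C₀ × R × e^(−kτ) = 3.54 × 1.777 × 0.4374 = 2.751 mg/L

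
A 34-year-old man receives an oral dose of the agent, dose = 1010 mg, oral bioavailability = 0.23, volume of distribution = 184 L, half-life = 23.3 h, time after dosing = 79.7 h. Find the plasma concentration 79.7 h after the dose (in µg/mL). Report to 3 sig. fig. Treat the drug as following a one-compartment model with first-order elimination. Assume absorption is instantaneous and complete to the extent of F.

0.118 µg/mL

Amount reaching circulation = F × Dose = 0.23 × 1010 = 232.3 mg
C₀ = F·Dose / Vd = 232.3 / 184 = 1.263 mg/L
k = ln2 / t½ = 0.693147 / 23.3 = 0.02975 h⁻¹
C = C₀ · e^(−k·t) = 1.263 × e^(−0.02975 × 79.7)
  = 1.263 × 0.09338 = 0.1179 mg/L
(0.1179 mg/L = 0.1179 µg/mL)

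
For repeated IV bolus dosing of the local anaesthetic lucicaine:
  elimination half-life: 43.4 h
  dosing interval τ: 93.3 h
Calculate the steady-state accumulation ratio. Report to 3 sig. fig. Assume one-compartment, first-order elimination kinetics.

1.29

k = ln2 / t½ = 0.693147 / 43.4 = 0.01597 h⁻¹
e^(−kτ) = e^(−0.01597 × 93.3) = 0.2254
Accumulation ratio R = 1 / (1 − e^(−kτ)) = 1 / (1 − 0.2254) = 1.291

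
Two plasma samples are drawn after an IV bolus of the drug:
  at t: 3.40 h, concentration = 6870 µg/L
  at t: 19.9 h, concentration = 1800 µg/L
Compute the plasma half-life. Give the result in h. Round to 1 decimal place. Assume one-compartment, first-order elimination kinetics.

k = ln(C₁/C₂) / (t₂ − t₁) = ln(6870/1800) / (19.9 − 3.40)
  = 1.339 / 16.50 = 0.08115 h⁻¹
t½ = ln2 / k = 0.693147 / 0.08115 = 8.542 h

8.5 h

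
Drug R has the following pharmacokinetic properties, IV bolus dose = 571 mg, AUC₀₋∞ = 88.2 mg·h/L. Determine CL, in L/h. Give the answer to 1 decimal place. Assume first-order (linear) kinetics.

6.5 L/h

CL = Dose / AUC = 571 / 88.2 = 6.474 L/h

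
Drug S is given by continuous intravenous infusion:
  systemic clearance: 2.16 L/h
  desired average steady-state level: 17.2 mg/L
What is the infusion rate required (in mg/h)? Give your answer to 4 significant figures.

At steady state, infusion rate R₀ = Css × CL = 17.2 × 2.160 = 37.15 mg/h

37.15 mg/h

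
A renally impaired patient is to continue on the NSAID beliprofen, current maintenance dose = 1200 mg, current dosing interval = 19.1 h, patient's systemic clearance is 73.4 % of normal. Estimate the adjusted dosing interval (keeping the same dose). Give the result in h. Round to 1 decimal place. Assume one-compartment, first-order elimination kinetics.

26.0 h

To keep the same average steady-state level, dosing rate must scale with clearance.
CL ratio = 73.4 / 100 = 0.7340
New interval (same dose) = 19.1 / 0.7340 = 26.02 h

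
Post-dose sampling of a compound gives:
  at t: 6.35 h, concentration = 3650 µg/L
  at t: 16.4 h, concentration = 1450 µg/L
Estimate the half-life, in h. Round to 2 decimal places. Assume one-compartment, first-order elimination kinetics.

k = ln(C₁/C₂) / (t₂ − t₁) = ln(3650/1450) / (16.4 − 6.35)
  = 0.9232 / 10.05 = 0.09186 h⁻¹
t½ = ln2 / k = 0.693147 / 0.09186 = 7.546 h

7.55 h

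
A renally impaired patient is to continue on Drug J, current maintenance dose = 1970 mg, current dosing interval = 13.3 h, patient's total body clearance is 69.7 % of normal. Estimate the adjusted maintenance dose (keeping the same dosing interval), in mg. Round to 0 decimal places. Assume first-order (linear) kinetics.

1373 mg

To keep the same average steady-state level, dosing rate must scale with clearance.
CL ratio = 69.7 / 100 = 0.6970
New dose (same interval) = 1970 × 0.6970 = 1373 mg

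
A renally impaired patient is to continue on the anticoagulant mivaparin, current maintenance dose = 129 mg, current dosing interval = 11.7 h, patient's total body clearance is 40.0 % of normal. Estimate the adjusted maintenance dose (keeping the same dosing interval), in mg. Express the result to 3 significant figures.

To keep the same average steady-state level, dosing rate must scale with clearance.
CL ratio = 40.0 / 100 = 0.4000
New dose (same interval) = 129 × 0.4000 = 51.60 mg

51.6 mg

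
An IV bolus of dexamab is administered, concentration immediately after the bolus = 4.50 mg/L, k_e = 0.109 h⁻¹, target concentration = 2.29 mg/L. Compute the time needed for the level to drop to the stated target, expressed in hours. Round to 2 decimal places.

t = ln(C₀ / C) / k = ln(4.500 / 2.29) / 0.1090
  = ln(1.965) / 0.1090 = 0.6755 / 0.1090 = 6.197 h

6.20 h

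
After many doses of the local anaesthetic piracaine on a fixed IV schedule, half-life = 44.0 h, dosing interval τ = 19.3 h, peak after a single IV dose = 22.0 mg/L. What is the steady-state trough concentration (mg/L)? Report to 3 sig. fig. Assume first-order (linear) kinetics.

k = ln2 / t½ = 0.693147 / 44.0 = 0.01575 h⁻¹
e^(−kτ) = e^(−0.01575 × 19.3) = 0.7379
Accumulation ratio R = 1 / (1 − e^(−kτ)) = 1 / (1 − 0.7379) = 3.815
Steady-state trough = C₀ × R × e^(−kτ) = 22.0 × 3.815 × 0.7379 = 61.93 mg/L

61.9 mg/L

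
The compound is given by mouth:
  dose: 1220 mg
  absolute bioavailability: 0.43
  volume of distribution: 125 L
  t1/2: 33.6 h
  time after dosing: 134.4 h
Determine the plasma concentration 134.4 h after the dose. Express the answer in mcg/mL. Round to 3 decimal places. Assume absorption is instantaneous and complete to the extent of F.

0.262 mcg/mL

Amount reaching circulation = F × Dose = 0.43 × 1220 = 524.6 mg
C₀ = F·Dose / Vd = 524.6 / 125 = 4.197 mg/L
k = ln2 / t½ = 0.693147 / 33.6 = 0.02063 h⁻¹
t / t½ = 134.4 / 33.6 = 4 half-lives
C = C₀ × (1/2)^4 = 4.197 × 0.06250 = 0.2623 mg/L
(0.2623 mg/L = 0.2623 mcg/mL)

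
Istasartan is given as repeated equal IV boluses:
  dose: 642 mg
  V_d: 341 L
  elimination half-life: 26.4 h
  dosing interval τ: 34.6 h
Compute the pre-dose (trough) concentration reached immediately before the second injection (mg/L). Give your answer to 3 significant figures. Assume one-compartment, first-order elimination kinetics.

0.759 mg/L

C₀ per dose = Dose / Vd = 642 / 341 = 1.883 mg/L
k = ln2 / t½ = 0.693147 / 26.4 = 0.02626 h⁻¹
Fraction remaining after one interval: r = e^(−kτ) = e^(−0.02626 × 34.6) = 0.4031
Before dose 2, 1 dose has been given (aged 1τ).
C_trough = C₀ × r = 1.883 × 0.4031 = 0.7590 mg/L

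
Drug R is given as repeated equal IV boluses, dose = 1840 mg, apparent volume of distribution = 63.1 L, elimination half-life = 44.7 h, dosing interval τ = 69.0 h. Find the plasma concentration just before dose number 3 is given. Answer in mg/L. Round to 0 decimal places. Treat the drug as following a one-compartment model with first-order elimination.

C₀ per dose = Dose / Vd = 1840 / 63.1 = 29.16 mg/L
k = ln2 / t½ = 0.693147 / 44.7 = 0.01551 h⁻¹
Fraction remaining after one interval: r = e^(−kτ) = e^(−0.01551 × 69.0) = 0.3429
Before dose 3, 2 doses have been given (aged 1τ, 2τ).
C_trough = C₀ × (r + r²) = 29.16 × (0.3429 + 0.1176) = 13.43 mg/L

13 mg/L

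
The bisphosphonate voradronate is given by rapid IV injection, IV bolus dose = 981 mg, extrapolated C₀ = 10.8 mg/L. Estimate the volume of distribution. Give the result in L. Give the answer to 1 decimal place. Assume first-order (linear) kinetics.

Vd = Dose / C₀ = 981.0 / 10.8 = 90.83 L

90.8 L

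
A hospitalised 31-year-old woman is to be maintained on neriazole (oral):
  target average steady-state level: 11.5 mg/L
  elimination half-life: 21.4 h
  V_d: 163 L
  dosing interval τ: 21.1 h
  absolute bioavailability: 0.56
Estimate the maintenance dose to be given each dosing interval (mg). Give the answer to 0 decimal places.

k = ln2 / t½ = 0.693147 / 21.4 = 0.03239 h⁻¹
CL = k × Vd = 0.03239 × 163 = 5.280 L/h
At steady state, F × (Dose/τ) = Css × CL.
Dose = Css × CL × τ / F = 11.5 × 5.280 × 21.1 / 0.56 = 2288 mg

2288 mg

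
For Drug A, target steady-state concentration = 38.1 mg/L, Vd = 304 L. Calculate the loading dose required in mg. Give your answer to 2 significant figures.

LD = Css × Vd = 38.1 × 304 = 11580 mg

12000 mg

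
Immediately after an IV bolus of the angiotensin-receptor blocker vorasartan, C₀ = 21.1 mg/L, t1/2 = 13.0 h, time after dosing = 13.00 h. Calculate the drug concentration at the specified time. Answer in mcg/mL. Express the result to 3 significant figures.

k = ln2 / t½ = 0.693147 / 13.0 = 0.05332 h⁻¹
t / t½ = 13.00 / 13.0 = 1 half-lives
C = C₀ × (1/2)^1 = 21.10 × 0.5000 = 10.55 mg/L
(10.55 mg/L = 10.55 mcg/mL)

10.6 mcg/mL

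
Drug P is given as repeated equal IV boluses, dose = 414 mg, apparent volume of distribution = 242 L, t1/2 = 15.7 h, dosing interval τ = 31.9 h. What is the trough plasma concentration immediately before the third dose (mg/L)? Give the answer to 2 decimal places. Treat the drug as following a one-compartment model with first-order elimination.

0.52 mg/L

C₀ per dose = Dose / Vd = 414 / 242 = 1.711 mg/L
k = ln2 / t½ = 0.693147 / 15.7 = 0.04415 h⁻¹
Fraction remaining after one interval: r = e^(−kτ) = e^(−0.04415 × 31.9) = 0.2445
Before dose 3, 2 doses have been given (aged 1τ, 2τ).
C_trough = C₀ × (r + r²) = 1.711 × (0.2445 + 0.05978) = 0.5206 mg/L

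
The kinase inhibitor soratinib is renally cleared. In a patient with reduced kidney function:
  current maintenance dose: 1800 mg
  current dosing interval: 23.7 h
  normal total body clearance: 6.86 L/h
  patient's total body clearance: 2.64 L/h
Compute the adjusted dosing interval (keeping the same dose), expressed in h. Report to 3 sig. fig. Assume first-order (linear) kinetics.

61.6 h

To keep the same average steady-state level, dosing rate must scale with clearance.
CL ratio = 2.64 / 6.86 = 0.3848
New interval (same dose) = 23.7 / 0.3848 = 61.59 h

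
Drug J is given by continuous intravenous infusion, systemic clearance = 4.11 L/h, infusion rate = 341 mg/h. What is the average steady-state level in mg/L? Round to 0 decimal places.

83 mg/L

At steady state Css = R₀ / CL = 341 / 4.110 = 82.97 mg/L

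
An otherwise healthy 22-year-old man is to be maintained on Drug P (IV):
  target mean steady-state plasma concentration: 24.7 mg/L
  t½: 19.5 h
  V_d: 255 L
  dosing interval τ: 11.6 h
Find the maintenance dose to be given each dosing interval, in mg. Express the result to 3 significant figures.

k = ln2 / t½ = 0.693147 / 19.5 = 0.03555 h⁻¹
CL = k × Vd = 0.03555 × 255 = 9.065 L/h
At steady state, Dose/τ = Css × CL.
Dose = Css × CL × τ = 24.7 × 9.065 × 11.6 = 2597 mg

2600 mg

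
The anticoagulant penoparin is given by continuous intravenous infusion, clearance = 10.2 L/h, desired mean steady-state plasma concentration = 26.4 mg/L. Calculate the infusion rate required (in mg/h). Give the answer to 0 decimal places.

At steady state, infusion rate R₀ = Css × CL = 26.4 × 10.20 = 269.3 mg/h

269 mg/h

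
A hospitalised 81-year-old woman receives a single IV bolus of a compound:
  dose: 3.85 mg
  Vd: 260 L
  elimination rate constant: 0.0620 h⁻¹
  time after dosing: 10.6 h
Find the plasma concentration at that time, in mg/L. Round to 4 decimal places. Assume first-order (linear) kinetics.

0.0077 mg/L

C₀ = Dose / Vd = 3.850 / 260 = 0.01481 mg/L
C = C₀ · e^(−k·t) = 0.01481 × e^(−0.06200 × 10.6)
  = 0.01481 × 0.5183 = 0.007676 mg/L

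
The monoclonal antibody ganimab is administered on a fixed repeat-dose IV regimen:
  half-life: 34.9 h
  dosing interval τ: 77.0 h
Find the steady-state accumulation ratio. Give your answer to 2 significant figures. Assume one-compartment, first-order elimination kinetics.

k = ln2 / t½ = 0.693147 / 34.9 = 0.01986 h⁻¹
e^(−kτ) = e^(−0.01986 × 77.0) = 0.2167
Accumulation ratio R = 1 / (1 − e^(−kτ)) = 1 / (1 − 0.2167) = 1.277

1.3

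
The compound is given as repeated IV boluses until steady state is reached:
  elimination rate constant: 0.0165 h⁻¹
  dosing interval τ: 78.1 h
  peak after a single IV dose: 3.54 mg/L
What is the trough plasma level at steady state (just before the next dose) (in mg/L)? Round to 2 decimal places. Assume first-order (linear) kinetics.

e^(−kτ) = e^(−0.01650 × 78.1) = 0.2756
Accumulation ratio R = 1 / (1 − e^(−kτ)) = 1 / (1 − 0.2756) = 1.380
Steady-state trough = C₀ × R × e^(−kτ) = 3.54 × 1.380 × 0.2756 = 1.346 mg/L

1.35 mg/L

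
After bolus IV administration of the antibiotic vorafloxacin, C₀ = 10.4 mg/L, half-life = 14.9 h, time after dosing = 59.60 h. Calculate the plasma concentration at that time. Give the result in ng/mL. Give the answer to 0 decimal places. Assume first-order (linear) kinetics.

650 ng/mL

k = ln2 / t½ = 0.693147 / 14.9 = 0.04652 h⁻¹
t / t½ = 59.60 / 14.9 = 4 half-lives
C = C₀ × (1/2)^4 = 10.40 × 0.06250 = 0.6500 mg/L
Convert: 0.6500 mg/L × 1000 = 650.0 ng/mL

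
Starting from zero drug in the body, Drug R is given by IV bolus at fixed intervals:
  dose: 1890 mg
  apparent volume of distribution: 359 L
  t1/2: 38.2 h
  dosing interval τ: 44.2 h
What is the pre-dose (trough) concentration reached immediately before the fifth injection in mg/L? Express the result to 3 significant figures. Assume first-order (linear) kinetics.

C₀ per dose = Dose / Vd = 1890 / 359 = 5.265 mg/L
k = ln2 / t½ = 0.693147 / 38.2 = 0.01815 h⁻¹
Fraction remaining after one interval: r = e^(−kτ) = e^(−0.01815 × 44.2) = 0.4483
Before dose 5, 4 doses have been given (aged 1τ, 2τ, 3τ, 4τ).
C_trough = C₀ × (r + r² + … + r^4) = C₀ × r(1−r^4)/(1−r)
        = 5.265 × 0.4483 × (1 − 0.04039) / (1 − 0.4483) = 4.105 mg/L

4.11 mg/L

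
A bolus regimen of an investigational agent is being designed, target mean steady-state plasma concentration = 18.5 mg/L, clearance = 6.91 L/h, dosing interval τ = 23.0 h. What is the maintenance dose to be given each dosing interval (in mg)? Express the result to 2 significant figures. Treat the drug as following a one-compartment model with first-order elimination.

At steady state, Dose/τ = Css × CL.
Dose = Css × CL × τ = 18.5 × 6.910 × 23.0 = 2940 mg

2900 mg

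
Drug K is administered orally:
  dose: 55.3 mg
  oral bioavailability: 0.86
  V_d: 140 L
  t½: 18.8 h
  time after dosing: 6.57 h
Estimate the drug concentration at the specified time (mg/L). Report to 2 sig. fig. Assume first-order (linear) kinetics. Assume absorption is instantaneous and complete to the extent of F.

Amount reaching circulation = F × Dose = 0.86 × 55.30 = 47.56 mg
C₀ = F·Dose / Vd = 47.56 / 140 = 0.3397 mg/L
k = ln2 / t½ = 0.693147 / 18.8 = 0.03687 h⁻¹
C = C₀ · e^(−k·t) = 0.3397 × e^(−0.03687 × 6.57)
  = 0.3397 × 0.7849 = 0.2666 mg/L

0.27 mg/L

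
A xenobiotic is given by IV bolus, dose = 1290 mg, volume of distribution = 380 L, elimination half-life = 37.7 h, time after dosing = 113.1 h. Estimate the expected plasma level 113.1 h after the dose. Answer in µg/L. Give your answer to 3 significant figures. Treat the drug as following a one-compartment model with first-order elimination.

C₀ = Dose / Vd = 1290 / 380 = 3.395 mg/L
k = ln2 / t½ = 0.693147 / 37.7 = 0.01839 h⁻¹
t / t½ = 113.1 / 37.7 = 3 half-lives
C = C₀ × (1/2)^3 = 3.395 × 0.1250 = 0.4244 mg/L
Convert: 0.4244 mg/L × 1000 = 424.4 µg/L

424 µg/L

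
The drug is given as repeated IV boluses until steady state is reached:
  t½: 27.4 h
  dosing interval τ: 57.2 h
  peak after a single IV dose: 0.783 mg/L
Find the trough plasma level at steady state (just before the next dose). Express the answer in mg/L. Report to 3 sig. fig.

k = ln2 / t½ = 0.693147 / 27.4 = 0.02530 h⁻¹
e^(−kτ) = e^(−0.02530 × 57.2) = 0.2352
Accumulation ratio R = 1 / (1 − e^(−kτ)) = 1 / (1 − 0.2352) = 1.308
Steady-state trough = C₀ × R × e^(−kτ) = 0.783 × 1.308 × 0.2352 = 0.2409 mg/L

0.241 mg/L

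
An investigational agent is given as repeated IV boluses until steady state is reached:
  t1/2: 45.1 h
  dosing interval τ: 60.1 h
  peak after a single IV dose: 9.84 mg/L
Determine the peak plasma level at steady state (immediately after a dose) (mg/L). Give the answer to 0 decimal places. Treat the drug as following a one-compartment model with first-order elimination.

k = ln2 / t½ = 0.693147 / 45.1 = 0.01537 h⁻¹
e^(−kτ) = e^(−0.01537 × 60.1) = 0.3970
Accumulation ratio R = 1 / (1 − e^(−kτ)) = 1 / (1 − 0.3970) = 1.658
Steady-state peak = C₀ × R = 9.84 × 1.658 = 16.31 mg/L

16 mg/L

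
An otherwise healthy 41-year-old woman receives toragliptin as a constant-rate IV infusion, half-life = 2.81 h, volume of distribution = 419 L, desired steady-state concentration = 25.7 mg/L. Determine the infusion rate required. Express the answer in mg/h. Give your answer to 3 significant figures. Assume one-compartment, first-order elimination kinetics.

2660 mg/h

k = ln2 / t½ = 0.693147 / 2.81 = 0.2467 h⁻¹
CL = k × Vd = 0.2467 × 419 = 103.4 L/h
At steady state, infusion rate R₀ = Css × CL = 25.7 × 103.4 = 2657 mg/h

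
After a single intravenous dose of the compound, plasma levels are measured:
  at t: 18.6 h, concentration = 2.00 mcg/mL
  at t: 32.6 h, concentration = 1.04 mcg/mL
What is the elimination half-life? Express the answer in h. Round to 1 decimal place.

k = ln(C₁/C₂) / (t₂ − t₁) = ln(2.00/1.04) / (32.6 − 18.6)
  = 0.6539 / 14.00 = 0.04671 h⁻¹
t½ = ln2 / k = 0.693147 / 0.04671 = 14.84 h

14.8 h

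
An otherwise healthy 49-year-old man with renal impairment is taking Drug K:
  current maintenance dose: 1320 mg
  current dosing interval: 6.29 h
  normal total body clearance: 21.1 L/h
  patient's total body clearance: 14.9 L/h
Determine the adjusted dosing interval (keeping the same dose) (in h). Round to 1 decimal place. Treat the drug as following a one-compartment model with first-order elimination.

To keep the same average steady-state level, dosing rate must scale with clearance.
CL ratio = 14.9 / 21.1 = 0.7062
New interval (same dose) = 6.29 / 0.7062 = 8.907 h

8.9 h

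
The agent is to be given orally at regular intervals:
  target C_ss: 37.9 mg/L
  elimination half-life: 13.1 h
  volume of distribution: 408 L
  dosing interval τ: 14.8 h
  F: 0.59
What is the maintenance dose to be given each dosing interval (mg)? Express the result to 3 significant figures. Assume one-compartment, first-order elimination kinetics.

k = ln2 / t½ = 0.693147 / 13.1 = 0.05291 h⁻¹
CL = k × Vd = 0.05291 × 408 = 21.59 L/h
At steady state, F × (Dose/τ) = Css × CL.
Dose = Css × CL × τ / F = 37.9 × 21.59 × 14.8 / 0.59 = 20530 mg

20500 mg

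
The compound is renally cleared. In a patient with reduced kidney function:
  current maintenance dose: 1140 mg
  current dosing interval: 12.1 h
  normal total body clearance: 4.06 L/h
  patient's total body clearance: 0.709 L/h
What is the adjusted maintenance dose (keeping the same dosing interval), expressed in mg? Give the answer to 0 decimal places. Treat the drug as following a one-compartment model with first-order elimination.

To keep the same average steady-state level, dosing rate must scale with clearance.
CL ratio = 0.709 / 4.06 = 0.1746
New dose (same interval) = 1140 × 0.1746 = 199.0 mg

199 mg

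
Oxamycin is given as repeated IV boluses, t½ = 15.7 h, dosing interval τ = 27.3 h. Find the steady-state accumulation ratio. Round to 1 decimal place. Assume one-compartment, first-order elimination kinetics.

1.4

k = ln2 / t½ = 0.693147 / 15.7 = 0.04415 h⁻¹
e^(−kτ) = e^(−0.04415 × 27.3) = 0.2996
Accumulation ratio R = 1 / (1 − e^(−kτ)) = 1 / (1 − 0.2996) = 1.428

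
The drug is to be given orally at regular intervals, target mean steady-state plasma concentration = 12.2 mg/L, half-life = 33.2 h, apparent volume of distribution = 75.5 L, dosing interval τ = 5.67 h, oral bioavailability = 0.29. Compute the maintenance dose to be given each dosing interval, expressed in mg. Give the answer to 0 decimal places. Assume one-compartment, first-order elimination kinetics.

k = ln2 / t½ = 0.693147 / 33.2 = 0.02088 h⁻¹
CL = k × Vd = 0.02088 × 75.5 = 1.576 L/h
At steady state, F × (Dose/τ) = Css × CL.
Dose = Css × CL × τ / F = 12.2 × 1.576 × 5.67 / 0.29 = 375.9 mg

376 mg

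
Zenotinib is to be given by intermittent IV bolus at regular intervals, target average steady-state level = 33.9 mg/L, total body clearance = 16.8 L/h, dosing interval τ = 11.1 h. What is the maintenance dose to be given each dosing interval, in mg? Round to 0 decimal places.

6322 mg

At steady state, Dose/τ = Css × CL.
Dose = Css × CL × τ = 33.9 × 16.80 × 11.1 = 6322 mg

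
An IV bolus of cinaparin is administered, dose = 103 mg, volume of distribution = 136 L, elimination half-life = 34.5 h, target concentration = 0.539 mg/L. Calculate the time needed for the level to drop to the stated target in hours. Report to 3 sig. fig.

16.9 h

C₀ = Dose / Vd = 103.0 / 136 = 0.7574 mg/L
k = ln2 / t½ = 0.693147 / 34.5 = 0.02009 h⁻¹
t = ln(C₀ / C) / k = ln(0.7574 / 0.539) / 0.02009
  = ln(1.405) / 0.02009 = 0.3400 / 0.02009 = 16.92 h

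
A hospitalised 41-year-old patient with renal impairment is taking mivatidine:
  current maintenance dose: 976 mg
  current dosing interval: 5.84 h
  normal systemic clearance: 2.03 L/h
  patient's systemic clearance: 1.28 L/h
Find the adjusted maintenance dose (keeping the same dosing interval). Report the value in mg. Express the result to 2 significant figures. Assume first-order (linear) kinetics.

620 mg

To keep the same average steady-state level, dosing rate must scale with clearance.
CL ratio = 1.28 / 2.03 = 0.6305
New dose (same interval) = 976 × 0.6305 = 615.4 mg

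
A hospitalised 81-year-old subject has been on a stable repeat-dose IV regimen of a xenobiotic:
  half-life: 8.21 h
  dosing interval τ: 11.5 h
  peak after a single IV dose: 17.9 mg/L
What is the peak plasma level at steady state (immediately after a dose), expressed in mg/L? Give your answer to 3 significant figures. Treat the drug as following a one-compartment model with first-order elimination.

28.8 mg/L

k = ln2 / t½ = 0.693147 / 8.21 = 0.08443 h⁻¹
e^(−kτ) = e^(−0.08443 × 11.5) = 0.3787
Accumulation ratio R = 1 / (1 − e^(−kτ)) = 1 / (1 − 0.3787) = 1.610
Steady-state peak = C₀ × R = 17.9 × 1.610 = 28.82 mg/L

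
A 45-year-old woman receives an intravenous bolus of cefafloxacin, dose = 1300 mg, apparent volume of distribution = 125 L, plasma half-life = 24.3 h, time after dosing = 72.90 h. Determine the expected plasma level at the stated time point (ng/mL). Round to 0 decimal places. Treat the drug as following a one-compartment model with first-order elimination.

1300 ng/mL

C₀ = Dose / Vd = 1300 / 125 = 10.40 mg/L
k = ln2 / t½ = 0.693147 / 24.3 = 0.02852 h⁻¹
t / t½ = 72.90 / 24.3 = 3 half-lives
C = C₀ × (1/2)^3 = 10.40 × 0.1250 = 1.300 mg/L
Convert: 1.300 mg/L × 1000 = 1300 ng/mL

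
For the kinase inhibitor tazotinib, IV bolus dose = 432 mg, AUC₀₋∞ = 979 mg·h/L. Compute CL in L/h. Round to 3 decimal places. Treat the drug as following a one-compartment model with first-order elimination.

CL = Dose / AUC = 432 / 979 = 0.4413 L/h

0.441 L/h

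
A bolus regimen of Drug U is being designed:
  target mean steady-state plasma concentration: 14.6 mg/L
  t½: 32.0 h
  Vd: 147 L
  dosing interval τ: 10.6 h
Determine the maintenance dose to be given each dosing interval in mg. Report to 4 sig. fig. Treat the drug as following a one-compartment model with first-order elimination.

k = ln2 / t½ = 0.693147 / 32.0 = 0.02166 h⁻¹
CL = k × Vd = 0.02166 × 147 = 3.184 L/h
At steady state, Dose/τ = Css × CL.
Dose = Css × CL × τ = 14.6 × 3.184 × 10.6 = 492.8 mg

492.8 mg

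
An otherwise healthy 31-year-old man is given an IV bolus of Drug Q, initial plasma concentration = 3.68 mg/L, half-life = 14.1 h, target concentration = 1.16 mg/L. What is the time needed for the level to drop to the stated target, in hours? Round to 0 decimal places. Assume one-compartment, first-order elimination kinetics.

k = ln2 / t½ = 0.693147 / 14.1 = 0.04916 h⁻¹
t = ln(C₀ / C) / k = ln(3.680 / 1.16) / 0.04916
  = ln(3.172) / 0.04916 = 1.154 / 0.04916 = 23.47 h

23 h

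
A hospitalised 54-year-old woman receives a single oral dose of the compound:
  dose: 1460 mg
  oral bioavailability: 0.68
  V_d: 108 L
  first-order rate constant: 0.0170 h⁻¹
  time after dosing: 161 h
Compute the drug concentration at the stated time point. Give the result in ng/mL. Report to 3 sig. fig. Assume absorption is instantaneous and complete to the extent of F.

Amount reaching circulation = F × Dose = 0.68 × 1460 = 992.8 mg
C₀ = F·Dose / Vd = 992.8 / 108 = 9.193 mg/L
C = C₀ · e^(−k·t) = 9.193 × e^(−0.01700 × 161)
  = 9.193 × 0.06476 = 0.5953 mg/L
Convert: 0.5953 mg/L × 1000 = 595.3 ng/mL

595 ng/mL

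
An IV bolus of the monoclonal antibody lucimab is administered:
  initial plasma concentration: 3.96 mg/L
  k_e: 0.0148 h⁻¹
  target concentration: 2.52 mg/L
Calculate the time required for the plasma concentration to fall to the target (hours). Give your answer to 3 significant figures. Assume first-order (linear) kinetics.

30.5 h

t = ln(C₀ / C) / k = ln(3.960 / 2.52) / 0.01480
  = ln(1.571) / 0.01480 = 0.4517 / 0.01480 = 30.52 h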